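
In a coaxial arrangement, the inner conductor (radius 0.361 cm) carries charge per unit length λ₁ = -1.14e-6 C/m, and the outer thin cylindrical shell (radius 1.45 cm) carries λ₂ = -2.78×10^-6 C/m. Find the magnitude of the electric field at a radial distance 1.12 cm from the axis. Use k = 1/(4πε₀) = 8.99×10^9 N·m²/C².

1.83×10^6 N/C

By cylindrical symmetry E is radial; use a coaxial Gaussian cylinder of radius 1.12 cm and length L (between the conductors, 0.361 cm < r < 1.45 cm).
Only the inner wire is enclosed; the outer shell contributes nothing inside itself. λ_enc = λ₁ = -1.14×10^-6 C/m.
Since E is radial and uniform over the curved surface, Φ = E·2πrL = Q_enc/ε₀ = λ_enc L/ε₀.
E = 2k|λ_enc|/r = 2(8.99×10^9)(1.14×10^-6)/(0.0112) = 1.83e6 N/C.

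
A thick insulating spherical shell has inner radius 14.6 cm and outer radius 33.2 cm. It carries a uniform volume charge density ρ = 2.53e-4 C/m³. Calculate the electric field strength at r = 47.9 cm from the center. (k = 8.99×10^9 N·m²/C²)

Use a concentric Gaussian sphere at r = 47.9 cm (r > 33.2 cm, enclosing the whole shell).
Q_enc = ρ·(4π/3)(b³ − a³) = (2.53e-4)·(4π/3)·((0.332)³ − (0.146)³) = 3.548×10^-5 C.
By Gauss's law, ∮E·dA = E·4πr² = Q_enc/ε₀.
E = k|Q_enc|/r² = (8.99×10^9)(3.548×10^-5)/(0.479)² = 1.39×10^6 N/C.

1.39×10^6 N/C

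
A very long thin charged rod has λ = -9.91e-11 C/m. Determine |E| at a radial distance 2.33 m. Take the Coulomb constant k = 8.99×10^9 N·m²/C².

E ≈ 0.765 N/C

By cylindrical symmetry E is radial; use a coaxial Gaussian cylinder of radius 2.33 m and length L.
Q_enc = λL, so λ_enc = -9.91e-11 C/m.
Applying ∮E·dA = Q_enc/ε₀ with the end caps contributing no flux:
E = 2k|λ_enc|/r = 2(8.99×10^9)(9.91×10^-11)/(2.33) = 0.765 N/C.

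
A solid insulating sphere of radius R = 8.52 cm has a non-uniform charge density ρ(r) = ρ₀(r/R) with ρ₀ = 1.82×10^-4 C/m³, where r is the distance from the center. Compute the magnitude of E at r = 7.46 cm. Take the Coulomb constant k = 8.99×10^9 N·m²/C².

Take a concentric spherical Gaussian surface of radius r = 7.46 cm (r < R).
Integrate the density: Q_enc = 4π ∫₀^r ρ₀(r'/R)^1 r'² dr' = 4πρ₀ r^4/(4·R) = 2.078×10^-7 C.
By Gauss's law, ∮E·dA = E·4πr² = Q_enc/ε₀.
E = k|Q_enc|/r² = (8.99×10^9)(2.078e-7)/(0.0746)² = 3.36×10^5 N/C.

E ≈ 3.36×10^5 V/m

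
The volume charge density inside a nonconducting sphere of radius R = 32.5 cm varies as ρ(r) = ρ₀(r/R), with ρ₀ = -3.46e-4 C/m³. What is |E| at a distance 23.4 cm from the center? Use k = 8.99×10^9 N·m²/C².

|E| = 1.65×10^6 N/C

By spherical symmetry E is radial; choose a Gaussian sphere of radius r = 23.4 cm (r < R).
Integrate the density: Q_enc = 4π ∫₀^r ρ₀(r'/R)^1 r'² dr' = 4πρ₀ r^4/(4·R) = -1.003e-5 C.
Gauss's law: E·4πr² = Q_enc/ε₀.
E = k|Q_enc|/r² = (8.99×10^9)(1.003×10^-5)/(0.234)² = 1.65e6 N/C.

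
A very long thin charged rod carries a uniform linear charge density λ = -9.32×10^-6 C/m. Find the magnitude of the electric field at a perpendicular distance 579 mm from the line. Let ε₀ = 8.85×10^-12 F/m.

|E| = 2.89×10^5 N/C

By cylindrical symmetry E is radial; use a coaxial Gaussian cylinder of radius 579 mm and length L.
Q_enc = λL, so λ_enc = -9.32×10^-6 C/m.
By Gauss's law (flux through the curved wall only), E·2πrL = λ_enc L/ε₀.
E = |λ_enc|/(2πε₀r) = (9.32×10^-6)/(2π·8.85×10^-12·0.579) = 2.89e5 N/C.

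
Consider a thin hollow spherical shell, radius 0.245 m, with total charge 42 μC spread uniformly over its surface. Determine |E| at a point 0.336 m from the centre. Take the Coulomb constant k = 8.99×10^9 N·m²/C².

By spherical symmetry E is radial; choose a Gaussian sphere of radius r = 0.336 m (r > 0.245 m).
The entire shell is enclosed: Q_enc = 4.20e-5 C.
Applying ∮E·dA = Q_enc/ε₀ with Φ = E(4πr²):
E = k|Q_enc|/r² = (8.99×10^9)(4.20e-5)/(0.336)² = 3.34×10^6 N/C.

3.34e6 V/m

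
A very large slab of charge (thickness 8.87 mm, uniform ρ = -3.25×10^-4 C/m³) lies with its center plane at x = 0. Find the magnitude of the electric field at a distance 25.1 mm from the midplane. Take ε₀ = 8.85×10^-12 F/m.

The point |x| = 25.1 mm lies outside the slab (half-thickness 0.004435 m). A symmetric pillbox spanning the full slab encloses Q_enc = ρ·d·A.
Flux = 2EA ⇒ E = |ρ|d/(2ε₀), independent of distance outside.
E = (3.25×10^-4)(0.00887)/(2·8.85×10^-12) = 1.63×10^5 N/C.

1.63×10^5 V/m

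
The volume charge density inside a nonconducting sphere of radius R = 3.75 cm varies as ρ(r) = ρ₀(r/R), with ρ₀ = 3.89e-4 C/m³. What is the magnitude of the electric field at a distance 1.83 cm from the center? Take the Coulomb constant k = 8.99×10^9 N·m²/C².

Symmetry ⇒ E = E(r) r̂. Gaussian sphere of radius r = 1.83 cm (r < R).
Integrate the density: Q_enc = 4π ∫₀^r ρ₀(r'/R)^1 r'² dr' = 4πρ₀ r^4/(4·R) = 3.655×10^-9 C.
Applying ∮E·dA = Q_enc/ε₀ with Φ = E(4πr²):
E = k|Q_enc|/r² = (8.99×10^9)(3.655×10^-9)/(0.0183)² = 9.81e4 N/C.

|E| = 9.81e4 N/C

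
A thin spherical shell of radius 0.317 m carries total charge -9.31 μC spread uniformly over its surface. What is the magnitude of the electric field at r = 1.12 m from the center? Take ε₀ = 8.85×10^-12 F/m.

|E| = 6.67×10^4 V/m

Symmetry ⇒ E = E(r) r̂. Gaussian sphere of radius r = 1.12 m (r > 0.317 m).
The entire shell is enclosed: Q_enc = -9.31×10^-6 C.
Gauss's law: E·4πr² = Q_enc/ε₀.
E = |Q_enc|/(4πε₀r²) = (9.31×10^-6)/(4π·8.85×10^-12·(1.12)²) = 6.67×10^4 N/C.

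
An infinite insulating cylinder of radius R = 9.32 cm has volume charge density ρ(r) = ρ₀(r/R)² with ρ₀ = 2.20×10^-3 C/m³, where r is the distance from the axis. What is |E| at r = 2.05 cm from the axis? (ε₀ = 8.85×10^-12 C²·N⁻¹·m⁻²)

|E| = 6.16×10^4 N/C

Choose a coaxial cylinder of radius r = 2.05 cm (arbitrary length L) as the Gaussian surface (r < R).
Integrating ρ over the cross-section to radius r: λ_enc = (2πρ₀/R²) ∫₀^r r'^3 dr' = 2πρ₀ r^4/(4·R²) = 7.026×10^-8 C/m.
By Gauss's law (flux through the curved wall only), E·2πrL = λ_enc L/ε₀.
E = |λ_enc|/(2πε₀r) = (7.026e-8)/(2π·8.85×10^-12·0.0205) = 6.16×10^4 N/C.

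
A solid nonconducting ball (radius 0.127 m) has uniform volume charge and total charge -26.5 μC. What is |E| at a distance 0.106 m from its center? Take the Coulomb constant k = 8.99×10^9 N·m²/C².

|E| ≈ 1.23×10^7 N/C

By spherical symmetry E is radial; choose a Gaussian sphere of radius r = 0.106 m (r < R).
For a uniform sphere the enclosed fraction is (r/R)³, so Q_enc = (-26.5 μC)(0.106/0.127)³ = -1.541×10^-5 C.
Gauss's law: E·4πr² = Q_enc/ε₀.
E = k|Q_enc|/r² = (8.99×10^9)(1.541e-5)/(0.106)² = 1.23×10^7 N/C.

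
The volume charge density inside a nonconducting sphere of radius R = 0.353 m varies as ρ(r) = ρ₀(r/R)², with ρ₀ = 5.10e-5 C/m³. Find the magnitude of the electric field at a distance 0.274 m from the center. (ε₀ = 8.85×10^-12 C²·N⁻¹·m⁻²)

|E| ≈ 1.90×10^5 N/C

Symmetry ⇒ E = E(r) r̂. Gaussian sphere of radius r = 0.274 m (r < R).
Integrate the density: Q_enc = 4π ∫₀^r ρ₀(r'/R)^2 r'² dr' = 4πρ₀ r^5/(5·R²) = 1.589×10^-6 C.
Gauss's law: E·4πr² = Q_enc/ε₀.
E = |Q_enc|/(4πε₀r²) = (1.589×10^-6)/(4π·8.85×10^-12·(0.274)²) = 1.90×10^5 N/C.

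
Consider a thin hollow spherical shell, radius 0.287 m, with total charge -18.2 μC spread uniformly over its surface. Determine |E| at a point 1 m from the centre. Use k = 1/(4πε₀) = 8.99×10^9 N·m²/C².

E = 1.64e5 N/C

Use a concentric Gaussian sphere at r = 1 m (r > 0.287 m).
The entire shell is enclosed: Q_enc = -1.82e-5 C.
By Gauss's law, ∮E·dA = E·4πr² = Q_enc/ε₀.
E = k|Q_enc|/r² = (8.99×10^9)(1.82×10^-5)/(1)² = 1.64×10^5 N/C.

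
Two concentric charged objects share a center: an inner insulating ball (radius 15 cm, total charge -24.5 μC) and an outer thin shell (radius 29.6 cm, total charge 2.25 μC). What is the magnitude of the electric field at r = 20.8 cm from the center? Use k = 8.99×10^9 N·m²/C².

By spherical symmetry E is radial; choose a Gaussian sphere of radius r = 20.8 cm (between the bodies, 15 cm < r < 29.6 cm).
Only the inner charge is enclosed; the outer shell contributes nothing inside itself. Q_enc = -24.5 μC = -2.45×10^-5 C.
Since E is radial and uniform over the Gaussian sphere, Φ = E·4πr² = Q_enc/ε₀.
E = k|Q_enc|/r² = (8.99×10^9)(2.45×10^-5)/(0.208)² = 5.09×10^6 N/C.

|E| ≈ 5.09e6 N/C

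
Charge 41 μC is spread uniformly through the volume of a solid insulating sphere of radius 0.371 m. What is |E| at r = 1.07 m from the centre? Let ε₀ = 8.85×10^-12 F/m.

3.22×10^5 N/C

By spherical symmetry E is radial; choose a Gaussian sphere of radius r = 1.07 m (r > R, so the entire charge is enclosed).
Q_enc = 41 μC = 4.10×10^-5 C.
By Gauss's law, ∮E·dA = E·4πr² = Q_enc/ε₀.
E = |Q_enc|/(4πε₀r²) = (4.10e-5)/(4π·8.85×10^-12·(1.07)²) = 3.22×10^5 N/C.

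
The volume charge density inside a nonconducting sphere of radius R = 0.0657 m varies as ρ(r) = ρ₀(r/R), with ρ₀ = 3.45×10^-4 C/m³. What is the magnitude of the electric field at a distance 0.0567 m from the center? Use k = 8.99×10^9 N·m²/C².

Take a concentric spherical Gaussian surface of radius r = 0.0567 m (r < R).
Q_enc = ∫₀^r ρ(r')·4πr'² dr' = (4πρ₀/R) ∫₀^r r'^3 dr' = 4πρ₀ r^4/(4·R) = 1.705×10^-7 C.
Since E is radial and uniform over the Gaussian sphere, Φ = E·4πr² = Q_enc/ε₀.
E = k|Q_enc|/r² = (8.99×10^9)(1.705×10^-7)/(0.0567)² = 4.77e5 N/C.

|E| ≈ 4.77×10^5 V/m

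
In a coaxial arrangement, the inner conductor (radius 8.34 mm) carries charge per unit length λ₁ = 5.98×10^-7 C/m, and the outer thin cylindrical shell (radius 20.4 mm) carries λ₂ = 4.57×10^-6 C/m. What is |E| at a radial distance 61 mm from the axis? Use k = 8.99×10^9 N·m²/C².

Coaxial Gaussian cylinder, radius r = 61 mm, length L (r > 20.4 mm, enclosing both).
λ_enc = λ₁ + λ₂ = (5.98×10^-7) + (4.57×10^-6) = 5.168e-6 C/m.
Since E is radial and uniform over the curved surface, Φ = E·2πrL = Q_enc/ε₀ = λ_enc L/ε₀.
E = 2k|λ_enc|/r = 2(8.99×10^9)(5.168×10^-6)/(0.061) = 1.52×10^6 N/C.

E = 1.52×10^6 N/C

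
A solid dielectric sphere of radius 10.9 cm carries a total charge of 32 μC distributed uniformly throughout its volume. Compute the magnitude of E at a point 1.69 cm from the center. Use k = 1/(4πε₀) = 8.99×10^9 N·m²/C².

Use a concentric Gaussian sphere at r = 1.69 cm (r < R).
For a uniform sphere the enclosed fraction is (r/R)³, so Q_enc = (32 μC)(0.0169/0.109)³ = 1.193e-7 C.
By Gauss's law, ∮E·dA = E·4πr² = Q_enc/ε₀.
E = k|Q_enc|/r² = (8.99×10^9)(1.193e-7)/(0.0169)² = 3.75e6 N/C.

E ≈ 3.75e6 N/C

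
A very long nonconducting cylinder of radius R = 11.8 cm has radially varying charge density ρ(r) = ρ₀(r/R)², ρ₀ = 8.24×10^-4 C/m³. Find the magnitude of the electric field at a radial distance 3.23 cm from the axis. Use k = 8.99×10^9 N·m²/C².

Take a coaxial cylindrical Gaussian surface of radius r = 3.23 cm and length L (r < R).
Integrating ρ over the cross-section to radius r: λ_enc = (2πρ₀/R²) ∫₀^r r'^3 dr' = 2πρ₀ r^4/(4·R²) = 1.012×10^-7 C/m.
Applying ∮E·dA = Q_enc/ε₀ with the end caps contributing no flux:
E = 2k|λ_enc|/r = 2(8.99×10^9)(1.012×10^-7)/(0.0323) = 5.63e4 N/C.

|E| = 5.63×10^4 V/m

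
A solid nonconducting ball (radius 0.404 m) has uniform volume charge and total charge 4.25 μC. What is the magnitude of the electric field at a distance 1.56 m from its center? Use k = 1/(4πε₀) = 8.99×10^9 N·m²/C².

Use a concentric Gaussian sphere at r = 1.56 m (r > R, so the entire charge is enclosed).
Q_enc = 4.25 μC = 4.25×10^-6 C.
Since E is radial and uniform over the Gaussian sphere, Φ = E·4πr² = Q_enc/ε₀.
E = k|Q_enc|/r² = (8.99×10^9)(4.25×10^-6)/(1.56)² = 1.57e4 N/C.

|E| = 1.57×10^4 N/C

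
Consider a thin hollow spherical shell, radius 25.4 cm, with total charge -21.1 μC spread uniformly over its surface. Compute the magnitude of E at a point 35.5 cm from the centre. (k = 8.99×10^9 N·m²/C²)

Symmetry ⇒ E = E(r) r̂. Gaussian sphere of radius r = 35.5 cm (r > 25.4 cm).
The entire shell is enclosed: Q_enc = -2.11e-5 C.
Since E is radial and uniform over the Gaussian sphere, Φ = E·4πr² = Q_enc/ε₀.
E = k|Q_enc|/r² = (8.99×10^9)(2.11×10^-5)/(0.355)² = 1.51e6 N/C.

|E| = 1.51×10^6 V/m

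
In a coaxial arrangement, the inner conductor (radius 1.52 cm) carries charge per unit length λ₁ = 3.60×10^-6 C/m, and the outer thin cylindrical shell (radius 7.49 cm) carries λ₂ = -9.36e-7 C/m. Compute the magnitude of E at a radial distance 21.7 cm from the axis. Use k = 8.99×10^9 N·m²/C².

Take a coaxial cylindrical Gaussian surface of radius r = 21.7 cm and length L (r > 7.49 cm, enclosing both).
λ_enc = λ₁ + λ₂ = (3.60e-6) + (-9.36×10^-7) = 2.664×10^-6 C/m.
Since E is radial and uniform over the curved surface, Φ = E·2πrL = Q_enc/ε₀ = λ_enc L/ε₀.
E = 2k|λ_enc|/r = 2(8.99×10^9)(2.664×10^-6)/(0.217) = 2.21e5 N/C.

E = 2.21e5 N/C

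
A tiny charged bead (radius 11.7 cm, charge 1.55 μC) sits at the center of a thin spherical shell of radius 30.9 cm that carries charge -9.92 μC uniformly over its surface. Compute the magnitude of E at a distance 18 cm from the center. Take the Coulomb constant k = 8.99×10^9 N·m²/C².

By spherical symmetry E is radial; choose a Gaussian sphere of radius r = 18 cm (between the bodies, 11.7 cm < r < 30.9 cm).
The shell at 30.9 cm lies outside the Gaussian surface, so Q_enc = 1.55 μC = 1.55×10^-6 C.
Since E is radial and uniform over the Gaussian sphere, Φ = E·4πr² = Q_enc/ε₀.
E = k|Q_enc|/r² = (8.99×10^9)(1.55×10^-6)/(0.18)² = 4.30×10^5 N/C.

4.30e5 N/C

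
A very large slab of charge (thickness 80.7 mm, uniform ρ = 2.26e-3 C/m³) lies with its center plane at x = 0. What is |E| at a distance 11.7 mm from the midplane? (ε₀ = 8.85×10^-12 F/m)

|E| = 2.99e6 V/m

By symmetry E is perpendicular to the slab. A Gaussian pillbox from −11.7 mm to +11.7 mm (face area A) lies entirely within the slab.
Q_enc = ρ·(2x)·A and flux = 2EA, so 2EA = 2ρxA/ε₀ ⇒ E = |ρ|x/ε₀.
E = (2.26×10^-3)(0.0117)/(8.85×10^-12) = 2.99e6 N/C.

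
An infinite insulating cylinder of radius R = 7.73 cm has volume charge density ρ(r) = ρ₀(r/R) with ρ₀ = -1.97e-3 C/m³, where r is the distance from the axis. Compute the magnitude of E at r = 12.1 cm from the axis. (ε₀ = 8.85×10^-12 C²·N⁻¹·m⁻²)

|E| ≈ 3.66×10^6 N/C

By cylindrical symmetry E is radial; use a coaxial Gaussian cylinder of radius 12.1 cm and length L (r > R, full charge per length enclosed).
λ_enc = 2π ∫₀^R ρ₀(r'/R)^1 r' dr' = 2πρ₀R²/3 = -2.465×10^-5 C/m.
By Gauss's law (flux through the curved wall only), E·2πrL = λ_enc L/ε₀.
E = |λ_enc|/(2πε₀r) = (2.465e-5)/(2π·8.85×10^-12·0.121) = 3.66×10^6 N/C.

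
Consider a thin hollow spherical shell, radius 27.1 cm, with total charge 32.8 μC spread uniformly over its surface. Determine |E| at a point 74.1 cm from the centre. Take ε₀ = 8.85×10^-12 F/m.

Use a concentric Gaussian sphere at r = 74.1 cm (r > 27.1 cm).
The entire shell is enclosed: Q_enc = 3.28e-5 C.
Gauss's law: E·4πr² = Q_enc/ε₀.
E = |Q_enc|/(4πε₀r²) = (3.28×10^-5)/(4π·8.85×10^-12·(0.741)²) = 5.37e5 N/C.

|E| = 5.37×10^5 N/C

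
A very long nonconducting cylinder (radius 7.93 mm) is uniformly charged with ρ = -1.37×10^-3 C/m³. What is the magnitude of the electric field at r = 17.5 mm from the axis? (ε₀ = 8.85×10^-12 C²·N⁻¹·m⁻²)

E ≈ 2.78×10^5 V/m

By cylindrical symmetry E is radial; use a coaxial Gaussian cylinder of radius 17.5 mm and length L (r > 7.93 mm, full cross-section enclosed).
λ_enc = ρ·πR² = (-1.37×10^-3)π(0.00793)² = -2.707×10^-7 C/m.
Applying ∮E·dA = Q_enc/ε₀ with the end caps contributing no flux:
E = |λ_enc|/(2πε₀r) = (2.707e-7)/(2π·8.85×10^-12·0.0175) = 2.78e5 N/C.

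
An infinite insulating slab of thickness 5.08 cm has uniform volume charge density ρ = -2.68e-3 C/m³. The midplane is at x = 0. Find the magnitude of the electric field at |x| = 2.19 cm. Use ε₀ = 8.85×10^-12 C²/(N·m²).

By symmetry E is perpendicular to the slab. A Gaussian pillbox from −2.19 cm to +2.19 cm (face area A) lies entirely within the slab.
Q_enc = ρ·(2x)·A and flux = 2EA, so 2EA = 2ρxA/ε₀ ⇒ E = |ρ|x/ε₀.
E = (2.68e-3)(0.0219)/(8.85×10^-12) = 6.63e6 N/C.

E = 6.63×10^6 V/m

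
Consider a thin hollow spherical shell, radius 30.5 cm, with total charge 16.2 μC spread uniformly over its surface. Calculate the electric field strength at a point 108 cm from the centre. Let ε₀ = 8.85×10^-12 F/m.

Take a concentric spherical Gaussian surface of radius r = 108 cm (r > 30.5 cm).
The entire shell is enclosed: Q_enc = 1.62×10^-5 C.
Applying ∮E·dA = Q_enc/ε₀ with Φ = E(4πr²):
E = |Q_enc|/(4πε₀r²) = (1.62×10^-5)/(4π·8.85×10^-12·(1.08)²) = 1.25×10^5 N/C.

E ≈ 1.25×10^5 V/m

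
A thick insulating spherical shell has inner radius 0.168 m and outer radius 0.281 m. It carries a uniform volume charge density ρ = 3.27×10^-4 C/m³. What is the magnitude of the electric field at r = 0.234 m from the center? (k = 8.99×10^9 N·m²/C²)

|E| = 1.82e6 N/C

Symmetry ⇒ E = E(r) r̂. Gaussian sphere of radius r = 0.234 m (within the shell material, 0.168 m < r < 0.281 m).
Enclosed charge is the volume from a to r: Q_enc = (4π/3)ρ(r³ − a³) = 1.106×10^-5 C.
Since E is radial and uniform over the Gaussian sphere, Φ = E·4πr² = Q_enc/ε₀.
E = k|Q_enc|/r² = (8.99×10^9)(1.106×10^-5)/(0.234)² = 1.82e6 N/C.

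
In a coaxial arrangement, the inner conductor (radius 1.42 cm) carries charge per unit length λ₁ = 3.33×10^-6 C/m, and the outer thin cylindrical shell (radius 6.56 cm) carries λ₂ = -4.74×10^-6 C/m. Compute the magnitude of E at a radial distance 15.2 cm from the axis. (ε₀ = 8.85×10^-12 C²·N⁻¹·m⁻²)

Take a coaxial cylindrical Gaussian surface of radius r = 15.2 cm and length L (r > 6.56 cm, enclosing both).
λ_enc = λ₁ + λ₂ = (3.33×10^-6) + (-4.74e-6) = -1.41×10^-6 C/m.
Since E is radial and uniform over the curved surface, Φ = E·2πrL = Q_enc/ε₀ = λ_enc L/ε₀.
E = |λ_enc|/(2πε₀r) = (1.41×10^-6)/(2π·8.85×10^-12·0.152) = 1.67×10^5 N/C.

1.67×10^5 V/m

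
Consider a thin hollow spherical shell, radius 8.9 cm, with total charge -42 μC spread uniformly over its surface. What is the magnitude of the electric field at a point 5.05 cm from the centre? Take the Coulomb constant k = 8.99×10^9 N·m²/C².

E = 0 (no enclosed charge)

Symmetry ⇒ E = E(r) r̂. Gaussian sphere of radius r = 5.05 cm (inside the shell, r < 8.9 cm).
No charge lies within this surface, so Q_enc = 0 and Gauss's law gives E·4πr² = 0 ⇒ E = 0.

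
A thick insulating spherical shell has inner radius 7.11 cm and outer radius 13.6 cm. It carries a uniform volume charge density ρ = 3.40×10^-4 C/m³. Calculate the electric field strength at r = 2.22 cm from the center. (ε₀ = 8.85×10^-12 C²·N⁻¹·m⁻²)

Take a concentric spherical Gaussian surface of radius r = 2.22 cm (r < 7.11 cm, inside the empty cavity).
No charge is enclosed, so by Gauss's law E·4πr² = 0 ⇒ E = 0.

E = 0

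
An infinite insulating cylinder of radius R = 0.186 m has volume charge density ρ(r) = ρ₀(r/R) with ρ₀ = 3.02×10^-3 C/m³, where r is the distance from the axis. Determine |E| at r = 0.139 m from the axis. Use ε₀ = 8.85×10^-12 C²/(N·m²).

|E| ≈ 1.18×10^7 V/m

By cylindrical symmetry E is radial; use a coaxial Gaussian cylinder of radius 0.139 m and length L (r < R).
Integrating ρ over the cross-section to radius r: λ_enc = (2πρ₀/R) ∫₀^r r'^2 dr' = 2πρ₀ r^3/(3·R) = 9.133×10^-5 C/m.
Since E is radial and uniform over the curved surface, Φ = E·2πrL = Q_enc/ε₀ = λ_enc L/ε₀.
E = |λ_enc|/(2πε₀r) = (9.133×10^-5)/(2π·8.85×10^-12·0.139) = 1.18×10^7 N/C.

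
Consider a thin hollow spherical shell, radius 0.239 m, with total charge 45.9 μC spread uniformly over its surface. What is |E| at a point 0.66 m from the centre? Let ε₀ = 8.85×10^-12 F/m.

|E| ≈ 9.47e5 V/m

By spherical symmetry E is radial; choose a Gaussian sphere of radius r = 0.66 m (r > 0.239 m).
The entire shell is enclosed: Q_enc = 4.59×10^-5 C.
Since E is radial and uniform over the Gaussian sphere, Φ = E·4πr² = Q_enc/ε₀.
E = |Q_enc|/(4πε₀r²) = (4.59×10^-5)/(4π·8.85×10^-12·(0.66)²) = 9.47×10^5 N/C.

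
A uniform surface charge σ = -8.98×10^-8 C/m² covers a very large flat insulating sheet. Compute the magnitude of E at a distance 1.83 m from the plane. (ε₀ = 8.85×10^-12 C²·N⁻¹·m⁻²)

E ≈ 5.07×10^3 V/m

By planar symmetry E is perpendicular to the sheet and uniform; use a Gaussian pillbox with flat faces of area A on each side of the sheet.
Flux Φ = 2EA and Q_enc = σA, so 2EA = σA/ε₀ ⇒ E = |σ|/(2ε₀), independent of distance.
E = |σ|/(2ε₀) = (8.98×10^-8)/(2·8.85×10^-12) = 5.07×10^3 N/C.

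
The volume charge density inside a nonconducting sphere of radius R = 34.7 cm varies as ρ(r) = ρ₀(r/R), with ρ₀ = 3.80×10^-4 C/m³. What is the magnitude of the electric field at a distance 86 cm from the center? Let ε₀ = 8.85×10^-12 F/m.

E ≈ 6.06×10^5 N/C

Take a concentric spherical Gaussian surface of radius r = 86 cm (r > R, all charge enclosed).
Q_enc = 4π ∫₀^R ρ₀(r'/R)^1 r'² dr' = 4πρ₀R³/4 = 4.988e-5 C.
Since E is radial and uniform over the Gaussian sphere, Φ = E·4πr² = Q_enc/ε₀.
E = |Q_enc|/(4πε₀r²) = (4.988×10^-5)/(4π·8.85×10^-12·(0.86)²) = 6.06×10^5 N/C.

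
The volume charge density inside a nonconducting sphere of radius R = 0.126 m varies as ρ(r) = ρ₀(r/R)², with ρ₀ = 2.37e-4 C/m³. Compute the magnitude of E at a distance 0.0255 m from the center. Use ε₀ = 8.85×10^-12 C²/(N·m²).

Symmetry ⇒ E = E(r) r̂. Gaussian sphere of radius r = 0.0255 m (r < R).
Q_enc = ∫₀^r ρ(r')·4πr'² dr' = (4πρ₀/R²) ∫₀^r r'^4 dr' = 4πρ₀ r^5/(5·R²) = 4.045e-10 C.
Since E is radial and uniform over the Gaussian sphere, Φ = E·4πr² = Q_enc/ε₀.
E = |Q_enc|/(4πε₀r²) = (4.045e-10)/(4π·8.85×10^-12·(0.0255)²) = 5.59e3 N/C.

E = 5.59×10^3 N/C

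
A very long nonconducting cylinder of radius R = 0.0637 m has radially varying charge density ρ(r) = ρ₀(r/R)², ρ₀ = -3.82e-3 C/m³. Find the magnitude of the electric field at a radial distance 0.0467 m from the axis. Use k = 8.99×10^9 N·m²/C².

Choose a coaxial cylinder of radius r = 0.0467 m (arbitrary length L) as the Gaussian surface (r < R).
Integrating ρ over the cross-section to radius r: λ_enc = (2πρ₀/R²) ∫₀^r r'^3 dr' = 2πρ₀ r^4/(4·R²) = -7.034e-6 C/m.
Since E is radial and uniform over the curved surface, Φ = E·2πrL = Q_enc/ε₀ = λ_enc L/ε₀.
E = 2k|λ_enc|/r = 2(8.99×10^9)(7.034×10^-6)/(0.0467) = 2.71×10^6 N/C.

|E| ≈ 2.71e6 V/m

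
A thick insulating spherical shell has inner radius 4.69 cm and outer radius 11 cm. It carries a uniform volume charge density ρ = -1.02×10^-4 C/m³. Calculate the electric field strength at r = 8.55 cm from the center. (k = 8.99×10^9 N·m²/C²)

E ≈ 2.74e5 V/m

Use a concentric Gaussian sphere at r = 8.55 cm (within the shell material, 4.69 cm < r < 11 cm).
Enclosed charge is the volume from a to r: Q_enc = (4π/3)ρ(r³ − a³) = -2.23×10^-7 C.
Since E is radial and uniform over the Gaussian sphere, Φ = E·4πr² = Q_enc/ε₀.
E = k|Q_enc|/r² = (8.99×10^9)(2.23e-7)/(0.0855)² = 2.74×10^5 N/C.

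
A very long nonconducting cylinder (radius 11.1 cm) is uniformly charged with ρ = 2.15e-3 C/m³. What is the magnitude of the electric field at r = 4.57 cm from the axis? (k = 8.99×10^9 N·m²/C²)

5.55×10^6 V/m

Coaxial Gaussian cylinder, radius r = 4.57 cm, length L (r < R).
Enclosed charge per unit length: λ_enc = ρ·πr² = (2.15×10^-3)π(0.0457)² = 1.411×10^-5 C/m.
Since E is radial and uniform over the curved surface, Φ = E·2πrL = Q_enc/ε₀ = λ_enc L/ε₀.
E = 2k|λ_enc|/r = 2(8.99×10^9)(1.411e-5)/(0.0457) = 5.55×10^6 N/C.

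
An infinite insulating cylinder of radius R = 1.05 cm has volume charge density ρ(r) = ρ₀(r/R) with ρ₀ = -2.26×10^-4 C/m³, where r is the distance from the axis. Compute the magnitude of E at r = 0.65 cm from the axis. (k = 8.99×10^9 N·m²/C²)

E ≈ 3.42×10^4 N/C

Take a coaxial cylindrical Gaussian surface of radius r = 0.65 cm and length L (r < R).
λ_enc = ∫₀^r ρ(r')·2πr' dr' = (2πρ₀/R)·r^3/3 = -1.238×10^-8 C/m.
By Gauss's law (flux through the curved wall only), E·2πrL = λ_enc L/ε₀.
E = 2k|λ_enc|/r = 2(8.99×10^9)(1.238×10^-8)/(0.0065) = 3.42×10^4 N/C.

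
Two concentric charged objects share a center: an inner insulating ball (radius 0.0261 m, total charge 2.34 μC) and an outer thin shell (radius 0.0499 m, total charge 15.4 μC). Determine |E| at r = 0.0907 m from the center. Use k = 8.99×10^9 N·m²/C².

By spherical symmetry E is radial; choose a Gaussian sphere of radius r = 0.0907 m (r > 0.0499 m, enclosing both).
Q_enc = (2.34 μC) + (15.4 μC) = 1.774×10^-5 C.
By Gauss's law, ∮E·dA = E·4πr² = Q_enc/ε₀.
E = k|Q_enc|/r² = (8.99×10^9)(1.774e-5)/(0.0907)² = 1.94×10^7 N/C.

|E| = 1.94e7 V/m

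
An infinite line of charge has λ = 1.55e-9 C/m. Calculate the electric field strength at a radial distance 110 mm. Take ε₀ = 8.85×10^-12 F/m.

Coaxial Gaussian cylinder, radius r = 110 mm, length L.
Q_enc = λL, so λ_enc = 1.55e-9 C/m.
By Gauss's law (flux through the curved wall only), E·2πrL = λ_enc L/ε₀.
E = |λ_enc|/(2πε₀r) = (1.55e-9)/(2π·8.85×10^-12·0.11) = 253 N/C.

E ≈ 253 V/m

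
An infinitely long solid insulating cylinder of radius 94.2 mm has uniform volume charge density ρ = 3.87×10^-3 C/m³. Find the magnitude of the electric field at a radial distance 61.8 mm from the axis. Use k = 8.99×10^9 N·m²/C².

E ≈ 1.35×10^7 N/C

By cylindrical symmetry E is radial; use a coaxial Gaussian cylinder of radius 61.8 mm and length L (r < R).
Enclosed charge per unit length: λ_enc = ρ·πr² = (3.87e-3)π(0.0618)² = 4.643×10^-5 C/m.
Since E is radial and uniform over the curved surface, Φ = E·2πrL = Q_enc/ε₀ = λ_enc L/ε₀.
E = 2k|λ_enc|/r = 2(8.99×10^9)(4.643×10^-5)/(0.0618) = 1.35e7 N/C.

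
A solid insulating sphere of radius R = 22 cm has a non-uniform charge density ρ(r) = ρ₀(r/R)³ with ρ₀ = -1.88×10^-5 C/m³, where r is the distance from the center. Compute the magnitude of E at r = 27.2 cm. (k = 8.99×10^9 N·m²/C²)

Use a concentric Gaussian sphere at r = 27.2 cm (r > R, all charge enclosed).
Q_enc = 4π ∫₀^R ρ₀(r'/R)^3 r'² dr' = 4πρ₀R³/6 = -4.193×10^-7 C.
Gauss's law: E·4πr² = Q_enc/ε₀.
E = k|Q_enc|/r² = (8.99×10^9)(4.193×10^-7)/(0.272)² = 5.09×10^4 N/C.

E = 5.09×10^4 V/m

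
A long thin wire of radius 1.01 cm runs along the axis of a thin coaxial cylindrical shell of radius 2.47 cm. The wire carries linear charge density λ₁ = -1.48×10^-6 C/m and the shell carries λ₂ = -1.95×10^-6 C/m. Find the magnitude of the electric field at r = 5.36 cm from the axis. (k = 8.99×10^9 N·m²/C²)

1.15e6 V/m

Coaxial Gaussian cylinder, radius r = 5.36 cm, length L (r > 2.47 cm, enclosing both).
λ_enc = λ₁ + λ₂ = (-1.48×10^-6) + (-1.95e-6) = -3.43e-6 C/m.
Since E is radial and uniform over the curved surface, Φ = E·2πrL = Q_enc/ε₀ = λ_enc L/ε₀.
E = 2k|λ_enc|/r = 2(8.99×10^9)(3.43×10^-6)/(0.0536) = 1.15×10^6 N/C.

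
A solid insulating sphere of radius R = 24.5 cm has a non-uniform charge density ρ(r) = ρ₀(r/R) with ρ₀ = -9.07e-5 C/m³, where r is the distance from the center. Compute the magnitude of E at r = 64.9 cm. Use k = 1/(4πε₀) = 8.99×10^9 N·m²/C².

Symmetry ⇒ E = E(r) r̂. Gaussian sphere of radius r = 64.9 cm (r > R, all charge enclosed).
Q_enc = 4π ∫₀^R ρ₀(r'/R)^1 r'² dr' = 4πρ₀R³/4 = -4.19×10^-6 C.
Gauss's law: E·4πr² = Q_enc/ε₀.
E = k|Q_enc|/r² = (8.99×10^9)(4.19×10^-6)/(0.649)² = 8.94×10^4 N/C.

E ≈ 8.94×10^4 N/C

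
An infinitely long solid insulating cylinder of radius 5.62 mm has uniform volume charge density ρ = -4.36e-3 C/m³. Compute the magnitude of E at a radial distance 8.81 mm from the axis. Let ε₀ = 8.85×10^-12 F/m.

Choose a coaxial cylinder of radius r = 8.81 mm (arbitrary length L) as the Gaussian surface (r > 5.62 mm, full cross-section enclosed).
λ_enc = ρ·πR² = (-4.36×10^-3)π(0.00562)² = -4.326×10^-7 C/m.
Applying ∮E·dA = Q_enc/ε₀ with the end caps contributing no flux:
E = |λ_enc|/(2πε₀r) = (4.326e-7)/(2π·8.85×10^-12·0.00881) = 8.83×10^5 N/C.

E = 8.83e5 N/C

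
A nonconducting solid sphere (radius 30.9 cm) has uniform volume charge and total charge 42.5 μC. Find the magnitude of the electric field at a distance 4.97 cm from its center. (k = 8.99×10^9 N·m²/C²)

|E| ≈ 6.44×10^5 V/m

Symmetry ⇒ E = E(r) r̂. Gaussian sphere of radius r = 4.97 cm (r < R).
For a uniform sphere the enclosed fraction is (r/R)³, so Q_enc = (42.5 μC)(0.0497/0.309)³ = 1.768×10^-7 C.
By Gauss's law, ∮E·dA = E·4πr² = Q_enc/ε₀.
E = k|Q_enc|/r² = (8.99×10^9)(1.768e-7)/(0.0497)² = 6.44×10^5 N/C.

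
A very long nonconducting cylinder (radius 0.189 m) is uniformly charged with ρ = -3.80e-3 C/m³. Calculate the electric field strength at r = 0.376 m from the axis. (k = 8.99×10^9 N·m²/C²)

E ≈ 2.04×10^7 N/C

Take a coaxial cylindrical Gaussian surface of radius r = 0.376 m and length L (r > 0.189 m, full cross-section enclosed).
λ_enc = ρ·πR² = (-3.80×10^-3)π(0.189)² = -4.264×10^-4 C/m.
By Gauss's law (flux through the curved wall only), E·2πrL = λ_enc L/ε₀.
E = 2k|λ_enc|/r = 2(8.99×10^9)(4.264×10^-4)/(0.376) = 2.04e7 N/C.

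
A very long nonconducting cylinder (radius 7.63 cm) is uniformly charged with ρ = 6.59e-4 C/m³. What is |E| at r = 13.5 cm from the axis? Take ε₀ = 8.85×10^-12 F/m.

E ≈ 1.61×10^6 V/m

Choose a coaxial cylinder of radius r = 13.5 cm (arbitrary length L) as the Gaussian surface (r > 7.63 cm, full cross-section enclosed).
λ_enc = ρ·πR² = (6.59×10^-4)π(0.0763)² = 1.205×10^-5 C/m.
Applying ∮E·dA = Q_enc/ε₀ with the end caps contributing no flux:
E = |λ_enc|/(2πε₀r) = (1.205e-5)/(2π·8.85×10^-12·0.135) = 1.61e6 N/C.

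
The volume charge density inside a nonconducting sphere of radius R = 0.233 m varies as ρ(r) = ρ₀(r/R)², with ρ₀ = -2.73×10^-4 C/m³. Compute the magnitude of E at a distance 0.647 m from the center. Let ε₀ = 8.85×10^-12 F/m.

Use a concentric Gaussian sphere at r = 0.647 m (r > R, all charge enclosed).
Q_enc = 4π ∫₀^R ρ₀(r'/R)^2 r'² dr' = 4πρ₀R³/5 = -8.679e-6 C.
By Gauss's law, ∮E·dA = E·4πr² = Q_enc/ε₀.
E = |Q_enc|/(4πε₀r²) = (8.679e-6)/(4π·8.85×10^-12·(0.647)²) = 1.86e5 N/C.

|E| ≈ 1.86×10^5 N/C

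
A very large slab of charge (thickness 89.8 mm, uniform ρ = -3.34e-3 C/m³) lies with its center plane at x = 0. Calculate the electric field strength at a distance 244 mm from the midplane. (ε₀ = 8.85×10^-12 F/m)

|E| ≈ 1.69×10^7 N/C

The point |x| = 244 mm lies outside the slab (half-thickness 0.0449 m). A symmetric pillbox spanning the full slab encloses Q_enc = ρ·d·A.
Flux = 2EA ⇒ E = |ρ|d/(2ε₀), independent of distance outside.
E = (3.34×10^-3)(0.0898)/(2·8.85×10^-12) = 1.69e7 N/C.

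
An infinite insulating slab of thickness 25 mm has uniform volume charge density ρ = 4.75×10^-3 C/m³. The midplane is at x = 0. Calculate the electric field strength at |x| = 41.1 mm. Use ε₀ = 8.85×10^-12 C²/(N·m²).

6.71e6 N/C

The point |x| = 41.1 mm lies outside the slab (half-thickness 0.0125 m). A symmetric pillbox spanning the full slab encloses Q_enc = ρ·d·A.
Flux = 2EA ⇒ E = |ρ|d/(2ε₀), independent of distance outside.
E = (4.75e-3)(0.025)/(2·8.85×10^-12) = 6.71×10^6 N/C.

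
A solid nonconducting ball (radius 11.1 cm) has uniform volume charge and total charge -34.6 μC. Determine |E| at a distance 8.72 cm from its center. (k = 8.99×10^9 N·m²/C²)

Take a concentric spherical Gaussian surface of radius r = 8.72 cm (r < R).
For a uniform sphere the enclosed fraction is (r/R)³, so Q_enc = (-34.6 μC)(0.0872/0.111)³ = -1.677×10^-5 C.
By Gauss's law, ∮E·dA = E·4πr² = Q_enc/ε₀.
E = k|Q_enc|/r² = (8.99×10^9)(1.677×10^-5)/(0.0872)² = 1.98e7 N/C.

E ≈ 1.98e7 V/m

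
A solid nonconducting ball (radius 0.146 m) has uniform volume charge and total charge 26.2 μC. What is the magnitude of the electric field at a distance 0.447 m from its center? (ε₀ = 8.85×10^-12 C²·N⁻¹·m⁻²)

By spherical symmetry E is radial; choose a Gaussian sphere of radius r = 0.447 m (r > R, so the entire charge is enclosed).
Q_enc = 26.2 μC = 2.62×10^-5 C.
By Gauss's law, ∮E·dA = E·4πr² = Q_enc/ε₀.
E = |Q_enc|/(4πε₀r²) = (2.62×10^-5)/(4π·8.85×10^-12·(0.447)²) = 1.18×10^6 N/C.

1.18×10^6 V/m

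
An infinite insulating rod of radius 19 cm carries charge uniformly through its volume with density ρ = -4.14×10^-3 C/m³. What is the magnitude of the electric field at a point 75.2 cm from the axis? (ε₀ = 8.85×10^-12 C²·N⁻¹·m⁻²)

By cylindrical symmetry E is radial; use a coaxial Gaussian cylinder of radius 75.2 cm and length L (r > 19 cm, full cross-section enclosed).
λ_enc = ρ·πR² = (-4.14e-3)π(0.19)² = -4.695×10^-4 C/m.
Gauss's law: E·2πrL = λ_enc L/ε₀.
E = |λ_enc|/(2πε₀r) = (4.695×10^-4)/(2π·8.85×10^-12·0.752) = 1.12×10^7 N/C.

E = 1.12×10^7 N/C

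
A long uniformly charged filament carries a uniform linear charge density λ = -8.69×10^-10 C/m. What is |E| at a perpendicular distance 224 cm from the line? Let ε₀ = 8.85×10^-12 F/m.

Take a coaxial cylindrical Gaussian surface of radius r = 224 cm and length L.
Q_enc = λL, so λ_enc = -8.69×10^-10 C/m.
Gauss's law: E·2πrL = λ_enc L/ε₀.
E = |λ_enc|/(2πε₀r) = (8.69e-10)/(2π·8.85×10^-12·2.24) = 6.98 N/C.

6.98 V/m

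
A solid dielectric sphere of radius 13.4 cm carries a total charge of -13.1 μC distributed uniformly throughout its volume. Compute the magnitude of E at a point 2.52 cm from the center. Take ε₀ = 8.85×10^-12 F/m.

By spherical symmetry E is radial; choose a Gaussian sphere of radius r = 2.52 cm (r < R).
For a uniform sphere the enclosed fraction is (r/R)³, so Q_enc = (-13.1 μC)(0.0252/0.134)³ = -8.713e-8 C.
By Gauss's law, ∮E·dA = E·4πr² = Q_enc/ε₀.
E = |Q_enc|/(4πε₀r²) = (8.713×10^-8)/(4π·8.85×10^-12·(0.0252)²) = 1.23×10^6 N/C.

|E| = 1.23×10^6 V/m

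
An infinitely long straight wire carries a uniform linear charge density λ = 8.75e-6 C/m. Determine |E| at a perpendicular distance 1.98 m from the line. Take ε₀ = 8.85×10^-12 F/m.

|E| = 7.95e4 V/m

Choose a coaxial cylinder of radius r = 1.98 m (arbitrary length L) as the Gaussian surface.
Q_enc = λL, so λ_enc = 8.75×10^-6 C/m.
Since E is radial and uniform over the curved surface, Φ = E·2πrL = Q_enc/ε₀ = λ_enc L/ε₀.
E = |λ_enc|/(2πε₀r) = (8.75×10^-6)/(2π·8.85×10^-12·1.98) = 7.95×10^4 N/C.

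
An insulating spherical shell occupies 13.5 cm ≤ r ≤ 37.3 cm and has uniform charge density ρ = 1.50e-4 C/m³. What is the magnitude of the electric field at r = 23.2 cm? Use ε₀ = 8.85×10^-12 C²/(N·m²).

Take a concentric spherical Gaussian surface of radius r = 23.2 cm (within the shell material, 13.5 cm < r < 37.3 cm).
Only the shell between 13.5 cm and r is enclosed: Q_enc = ρ·(4π/3)(r³ − a³) = (1.50×10^-4)·(4π/3)·((0.232)³ − (0.135)³) = 6.30×10^-6 C.
By Gauss's law, ∮E·dA = E·4πr² = Q_enc/ε₀.
E = |Q_enc|/(4πε₀r²) = (6.30e-6)/(4π·8.85×10^-12·(0.232)²) = 1.05×10^6 N/C.

|E| = 1.05×10^6 N/C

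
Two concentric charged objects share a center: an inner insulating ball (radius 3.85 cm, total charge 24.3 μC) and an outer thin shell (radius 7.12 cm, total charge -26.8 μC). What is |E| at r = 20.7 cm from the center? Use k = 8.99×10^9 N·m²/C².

Symmetry ⇒ E = E(r) r̂. Gaussian sphere of radius r = 20.7 cm (r > 7.12 cm, enclosing both).
Q_enc = (24.3 μC) + (-26.8 μC) = -2.50×10^-6 C.
By Gauss's law, ∮E·dA = E·4πr² = Q_enc/ε₀.
E = k|Q_enc|/r² = (8.99×10^9)(2.50×10^-6)/(0.207)² = 5.25×10^5 N/C.

5.25e5 V/m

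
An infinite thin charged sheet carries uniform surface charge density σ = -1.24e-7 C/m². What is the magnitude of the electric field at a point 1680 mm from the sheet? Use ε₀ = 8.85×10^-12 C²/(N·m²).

|E| = 7.01e3 N/C

The symmetry is planar: E is normal to the sheet and the same magnitude on both sides. Take a pillbox straddling the sheet with end-cap area A.
Only the two end caps contribute flux: Φ = 2EA. With Q_enc = σA, Gauss's law gives E = |σ|/(2ε₀).
E = |σ|/(2ε₀) = (1.24×10^-7)/(2·8.85×10^-12) = 7.01×10^3 N/C.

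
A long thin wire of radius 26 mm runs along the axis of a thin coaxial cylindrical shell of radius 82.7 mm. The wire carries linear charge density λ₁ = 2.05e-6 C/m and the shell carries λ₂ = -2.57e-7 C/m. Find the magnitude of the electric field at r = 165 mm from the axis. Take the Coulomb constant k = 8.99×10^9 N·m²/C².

|E| ≈ 1.95×10^5 N/C

By cylindrical symmetry E is radial; use a coaxial Gaussian cylinder of radius 165 mm and length L (r > 82.7 mm, enclosing both).
λ_enc = λ₁ + λ₂ = (2.05×10^-6) + (-2.57e-7) = 1.793×10^-6 C/m.
Since E is radial and uniform over the curved surface, Φ = E·2πrL = Q_enc/ε₀ = λ_enc L/ε₀.
E = 2k|λ_enc|/r = 2(8.99×10^9)(1.793×10^-6)/(0.165) = 1.95×10^5 N/C.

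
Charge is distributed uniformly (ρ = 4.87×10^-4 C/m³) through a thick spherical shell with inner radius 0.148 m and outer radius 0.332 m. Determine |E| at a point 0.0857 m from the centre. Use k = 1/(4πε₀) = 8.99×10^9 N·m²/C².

E = 0 (no enclosed charge)

By spherical symmetry E is radial; choose a Gaussian sphere of radius r = 0.0857 m (r < 0.148 m, inside the empty cavity).
No charge is enclosed, so by Gauss's law E·4πr² = 0 ⇒ E = 0.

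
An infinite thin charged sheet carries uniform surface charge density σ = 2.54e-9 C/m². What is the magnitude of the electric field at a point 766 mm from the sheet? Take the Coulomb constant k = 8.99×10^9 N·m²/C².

E = 143 V/m

By planar symmetry E is perpendicular to the sheet and uniform; use a Gaussian pillbox with flat faces of area A on each side of the sheet.
Only the two end caps contribute flux: Φ = 2EA. With Q_enc = σA, Gauss's law gives E = |σ|/(2ε₀).
E = 2πk|σ| = 2π(8.99×10^9)(2.54×10^-9) = 143 N/C.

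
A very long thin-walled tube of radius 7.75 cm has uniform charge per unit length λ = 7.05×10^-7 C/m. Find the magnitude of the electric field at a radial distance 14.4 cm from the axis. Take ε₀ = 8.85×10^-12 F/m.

|E| = 8.80×10^4 V/m

Coaxial Gaussian cylinder, radius r = 14.4 cm, length L (r > 7.75 cm).
The full line charge is enclosed: λ_enc = 7.05×10^-7 C/m.
By Gauss's law (flux through the curved wall only), E·2πrL = λ_enc L/ε₀.
E = |λ_enc|/(2πε₀r) = (7.05×10^-7)/(2π·8.85×10^-12·0.144) = 8.80×10^4 N/C.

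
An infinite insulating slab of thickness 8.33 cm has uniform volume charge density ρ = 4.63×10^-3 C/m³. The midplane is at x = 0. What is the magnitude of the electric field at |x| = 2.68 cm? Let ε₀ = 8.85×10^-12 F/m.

|E| = 1.40e7 V/m

By symmetry E is perpendicular to the slab. A Gaussian pillbox from −2.68 cm to +2.68 cm (face area A) lies entirely within the slab.
Q_enc = ρ·(2x)·A and flux = 2EA, so 2EA = 2ρxA/ε₀ ⇒ E = |ρ|x/ε₀.
E = (4.63×10^-3)(0.0268)/(8.85×10^-12) = 1.40e7 N/C.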